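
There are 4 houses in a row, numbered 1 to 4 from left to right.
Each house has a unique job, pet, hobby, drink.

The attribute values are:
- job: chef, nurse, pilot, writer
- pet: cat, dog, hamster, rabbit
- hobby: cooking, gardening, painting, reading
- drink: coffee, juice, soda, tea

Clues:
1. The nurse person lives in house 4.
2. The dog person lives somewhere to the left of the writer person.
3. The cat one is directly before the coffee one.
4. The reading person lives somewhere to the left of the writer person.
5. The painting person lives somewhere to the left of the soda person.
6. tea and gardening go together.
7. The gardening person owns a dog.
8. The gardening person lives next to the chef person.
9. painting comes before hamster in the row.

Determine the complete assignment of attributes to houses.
Solution:

House | Job | Pet | Hobby | Drink
---------------------------------
  1   | pilot | dog | gardening | tea
  2   | chef | cat | reading | juice
  3   | writer | rabbit | painting | coffee
  4   | nurse | hamster | cooking | soda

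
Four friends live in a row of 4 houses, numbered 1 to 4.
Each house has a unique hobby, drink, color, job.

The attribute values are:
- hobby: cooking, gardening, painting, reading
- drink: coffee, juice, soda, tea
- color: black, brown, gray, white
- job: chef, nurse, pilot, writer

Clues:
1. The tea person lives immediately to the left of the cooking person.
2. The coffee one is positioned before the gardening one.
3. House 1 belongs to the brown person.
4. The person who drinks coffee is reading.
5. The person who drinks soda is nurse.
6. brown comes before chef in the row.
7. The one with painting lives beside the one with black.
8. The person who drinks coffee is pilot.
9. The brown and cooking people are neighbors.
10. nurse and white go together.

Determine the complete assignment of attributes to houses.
Solution:

House | Hobby | Drink | Color | Job
-----------------------------------
  1   | painting | tea | brown | writer
  2   | cooking | juice | black | chef
  3   | reading | coffee | gray | pilot
  4   | gardening | soda | white | nurse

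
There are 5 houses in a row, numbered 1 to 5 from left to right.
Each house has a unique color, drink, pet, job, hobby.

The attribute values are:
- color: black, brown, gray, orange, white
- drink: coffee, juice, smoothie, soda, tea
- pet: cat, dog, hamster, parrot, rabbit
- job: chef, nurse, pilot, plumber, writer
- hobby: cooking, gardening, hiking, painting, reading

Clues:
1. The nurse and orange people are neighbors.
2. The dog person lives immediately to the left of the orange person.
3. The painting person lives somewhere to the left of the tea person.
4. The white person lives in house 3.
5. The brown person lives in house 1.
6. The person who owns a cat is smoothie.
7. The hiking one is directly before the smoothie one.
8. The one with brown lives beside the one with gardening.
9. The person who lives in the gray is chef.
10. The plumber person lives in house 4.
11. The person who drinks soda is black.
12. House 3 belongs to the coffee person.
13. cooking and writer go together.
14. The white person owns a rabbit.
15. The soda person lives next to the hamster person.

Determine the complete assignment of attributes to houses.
Solution:

House | Color | Drink | Pet | Job | Hobby
-----------------------------------------
  1   | brown | juice | dog | nurse | hiking
  2   | orange | smoothie | cat | pilot | gardening
  3   | white | coffee | rabbit | writer | cooking
  4   | black | soda | parrot | plumber | painting
  5   | gray | tea | hamster | chef | reading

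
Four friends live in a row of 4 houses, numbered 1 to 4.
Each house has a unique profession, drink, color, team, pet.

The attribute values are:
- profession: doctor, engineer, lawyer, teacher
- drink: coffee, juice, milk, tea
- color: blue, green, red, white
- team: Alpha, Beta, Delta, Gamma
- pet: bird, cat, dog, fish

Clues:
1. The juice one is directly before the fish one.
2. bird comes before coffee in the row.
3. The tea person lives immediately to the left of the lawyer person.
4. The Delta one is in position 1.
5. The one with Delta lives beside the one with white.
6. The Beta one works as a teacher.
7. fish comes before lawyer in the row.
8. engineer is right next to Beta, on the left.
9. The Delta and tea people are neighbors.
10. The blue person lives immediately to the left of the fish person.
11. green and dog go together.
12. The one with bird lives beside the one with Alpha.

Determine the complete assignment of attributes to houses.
Solution:

House | Profession | Drink | Color | Team | Pet
-----------------------------------------------
  1   | engineer | juice | blue | Delta | cat
  2   | teacher | tea | white | Beta | fish
  3   | lawyer | milk | red | Gamma | bird
  4   | doctor | coffee | green | Alpha | dog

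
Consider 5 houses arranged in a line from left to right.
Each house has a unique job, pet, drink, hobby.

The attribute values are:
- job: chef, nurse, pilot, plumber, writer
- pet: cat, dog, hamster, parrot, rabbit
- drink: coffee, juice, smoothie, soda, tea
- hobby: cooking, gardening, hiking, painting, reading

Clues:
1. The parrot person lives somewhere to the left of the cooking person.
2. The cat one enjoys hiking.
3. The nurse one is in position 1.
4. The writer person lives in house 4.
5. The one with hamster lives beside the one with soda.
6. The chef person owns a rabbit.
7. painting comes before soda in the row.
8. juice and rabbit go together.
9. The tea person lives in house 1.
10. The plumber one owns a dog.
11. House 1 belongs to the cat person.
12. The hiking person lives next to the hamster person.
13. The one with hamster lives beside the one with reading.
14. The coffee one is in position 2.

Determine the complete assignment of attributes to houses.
Solution:

House | Job | Pet | Drink | Hobby
---------------------------------
  1   | nurse | cat | tea | hiking
  2   | pilot | hamster | coffee | painting
  3   | plumber | dog | soda | reading
  4   | writer | parrot | smoothie | gardening
  5   | chef | rabbit | juice | cooking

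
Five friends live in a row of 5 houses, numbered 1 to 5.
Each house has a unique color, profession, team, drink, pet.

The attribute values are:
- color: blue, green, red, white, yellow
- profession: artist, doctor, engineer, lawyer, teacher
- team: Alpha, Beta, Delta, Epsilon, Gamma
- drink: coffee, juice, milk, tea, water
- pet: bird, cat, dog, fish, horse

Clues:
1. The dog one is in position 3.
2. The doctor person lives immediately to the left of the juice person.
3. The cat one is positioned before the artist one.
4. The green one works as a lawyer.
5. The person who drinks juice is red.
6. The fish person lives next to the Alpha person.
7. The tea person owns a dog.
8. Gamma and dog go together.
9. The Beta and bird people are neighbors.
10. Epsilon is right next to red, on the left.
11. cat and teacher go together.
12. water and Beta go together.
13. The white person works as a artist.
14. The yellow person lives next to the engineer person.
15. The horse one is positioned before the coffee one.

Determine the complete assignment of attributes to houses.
Solution:

House | Color | Profession | Team | Drink | Pet
-----------------------------------------------
  1   | yellow | doctor | Epsilon | milk | fish
  2   | red | engineer | Alpha | juice | horse
  3   | green | lawyer | Gamma | tea | dog
  4   | blue | teacher | Beta | water | cat
  5   | white | artist | Delta | coffee | bird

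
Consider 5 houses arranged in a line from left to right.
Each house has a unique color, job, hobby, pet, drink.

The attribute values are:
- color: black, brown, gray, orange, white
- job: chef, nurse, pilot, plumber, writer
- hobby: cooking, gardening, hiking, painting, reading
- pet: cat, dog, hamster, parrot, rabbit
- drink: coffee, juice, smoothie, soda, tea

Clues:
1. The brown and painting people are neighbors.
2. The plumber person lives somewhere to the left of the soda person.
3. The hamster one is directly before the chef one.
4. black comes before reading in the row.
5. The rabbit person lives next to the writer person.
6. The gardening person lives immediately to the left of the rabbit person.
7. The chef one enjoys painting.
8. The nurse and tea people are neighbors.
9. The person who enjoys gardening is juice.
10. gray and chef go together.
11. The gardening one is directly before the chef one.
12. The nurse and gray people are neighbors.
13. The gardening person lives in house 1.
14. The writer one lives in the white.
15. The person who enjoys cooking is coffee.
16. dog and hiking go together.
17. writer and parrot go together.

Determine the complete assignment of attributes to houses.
Solution:

House | Color | Job | Hobby | Pet | Drink
-----------------------------------------
  1   | brown | nurse | gardening | hamster | juice
  2   | gray | chef | painting | rabbit | tea
  3   | white | writer | cooking | parrot | coffee
  4   | black | plumber | hiking | dog | smoothie
  5   | orange | pilot | reading | cat | soda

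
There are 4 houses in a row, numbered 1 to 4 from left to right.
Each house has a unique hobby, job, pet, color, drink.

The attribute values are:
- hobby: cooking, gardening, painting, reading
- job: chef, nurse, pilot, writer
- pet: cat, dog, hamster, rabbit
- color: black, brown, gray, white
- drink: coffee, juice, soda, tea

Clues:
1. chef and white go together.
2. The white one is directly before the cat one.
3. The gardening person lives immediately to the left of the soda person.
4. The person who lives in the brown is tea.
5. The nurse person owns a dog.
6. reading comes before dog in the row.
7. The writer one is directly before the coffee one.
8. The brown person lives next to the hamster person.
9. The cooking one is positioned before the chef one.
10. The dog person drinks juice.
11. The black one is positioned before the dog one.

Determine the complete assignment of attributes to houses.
Solution:

House | Hobby | Job | Pet | Color | Drink
-----------------------------------------
  1   | cooking | writer | rabbit | brown | tea
  2   | gardening | chef | hamster | white | coffee
  3   | reading | pilot | cat | black | soda
  4   | painting | nurse | dog | gray | juice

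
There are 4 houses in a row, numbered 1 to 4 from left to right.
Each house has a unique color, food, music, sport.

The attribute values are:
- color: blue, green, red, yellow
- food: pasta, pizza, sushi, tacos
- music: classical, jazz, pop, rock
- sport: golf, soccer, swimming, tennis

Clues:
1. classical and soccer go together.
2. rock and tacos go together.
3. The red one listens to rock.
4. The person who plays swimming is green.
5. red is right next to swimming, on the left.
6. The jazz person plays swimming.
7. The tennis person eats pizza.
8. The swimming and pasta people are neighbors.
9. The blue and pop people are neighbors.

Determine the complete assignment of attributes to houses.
Solution:

House | Color | Food | Music | Sport
------------------------------------
  1   | red | tacos | rock | golf
  2   | green | sushi | jazz | swimming
  3   | blue | pasta | classical | soccer
  4   | yellow | pizza | pop | tennis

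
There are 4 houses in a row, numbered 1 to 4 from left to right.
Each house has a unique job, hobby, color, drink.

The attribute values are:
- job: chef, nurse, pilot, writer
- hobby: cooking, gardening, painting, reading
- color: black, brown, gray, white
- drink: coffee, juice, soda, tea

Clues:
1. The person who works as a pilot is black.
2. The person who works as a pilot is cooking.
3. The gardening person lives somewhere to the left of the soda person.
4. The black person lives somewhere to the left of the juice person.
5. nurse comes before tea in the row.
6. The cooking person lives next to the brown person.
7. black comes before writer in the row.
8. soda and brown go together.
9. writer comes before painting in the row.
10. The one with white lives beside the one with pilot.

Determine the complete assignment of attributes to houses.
Solution:

House | Job | Hobby | Color | Drink
-----------------------------------
  1   | nurse | gardening | white | coffee
  2   | pilot | cooking | black | tea
  3   | writer | reading | brown | soda
  4   | chef | painting | gray | juice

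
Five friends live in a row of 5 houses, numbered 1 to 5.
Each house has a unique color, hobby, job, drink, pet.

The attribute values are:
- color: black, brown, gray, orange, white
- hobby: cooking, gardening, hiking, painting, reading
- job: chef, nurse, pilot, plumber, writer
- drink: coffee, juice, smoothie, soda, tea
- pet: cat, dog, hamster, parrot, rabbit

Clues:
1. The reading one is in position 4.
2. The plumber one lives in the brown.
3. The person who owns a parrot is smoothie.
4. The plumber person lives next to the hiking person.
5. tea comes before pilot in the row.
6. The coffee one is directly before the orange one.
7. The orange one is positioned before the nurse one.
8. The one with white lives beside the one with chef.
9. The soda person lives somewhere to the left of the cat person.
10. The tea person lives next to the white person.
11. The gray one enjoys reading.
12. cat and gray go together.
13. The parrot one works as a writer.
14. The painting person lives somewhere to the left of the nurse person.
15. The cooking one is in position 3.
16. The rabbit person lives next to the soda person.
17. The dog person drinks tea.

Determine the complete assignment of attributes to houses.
Solution:

House | Color | Hobby | Job | Drink | Pet
-----------------------------------------
  1   | brown | painting | plumber | tea | dog
  2   | white | hiking | pilot | coffee | rabbit
  3   | orange | cooking | chef | soda | hamster
  4   | gray | reading | nurse | juice | cat
  5   | black | gardening | writer | smoothie | parrot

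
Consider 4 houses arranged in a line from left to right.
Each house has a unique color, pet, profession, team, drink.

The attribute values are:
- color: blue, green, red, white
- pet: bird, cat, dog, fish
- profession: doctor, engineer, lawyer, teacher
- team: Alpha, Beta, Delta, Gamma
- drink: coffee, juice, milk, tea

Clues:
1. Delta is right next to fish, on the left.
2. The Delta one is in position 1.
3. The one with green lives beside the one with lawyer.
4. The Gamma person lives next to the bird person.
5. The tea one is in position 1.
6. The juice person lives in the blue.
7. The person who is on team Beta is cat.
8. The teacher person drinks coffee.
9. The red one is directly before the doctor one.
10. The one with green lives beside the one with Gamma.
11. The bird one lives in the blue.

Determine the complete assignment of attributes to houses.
Solution:

House | Color | Pet | Profession | Team | Drink
-----------------------------------------------
  1   | green | dog | engineer | Delta | tea
  2   | red | fish | lawyer | Gamma | milk
  3   | blue | bird | doctor | Alpha | juice
  4   | white | cat | teacher | Beta | coffee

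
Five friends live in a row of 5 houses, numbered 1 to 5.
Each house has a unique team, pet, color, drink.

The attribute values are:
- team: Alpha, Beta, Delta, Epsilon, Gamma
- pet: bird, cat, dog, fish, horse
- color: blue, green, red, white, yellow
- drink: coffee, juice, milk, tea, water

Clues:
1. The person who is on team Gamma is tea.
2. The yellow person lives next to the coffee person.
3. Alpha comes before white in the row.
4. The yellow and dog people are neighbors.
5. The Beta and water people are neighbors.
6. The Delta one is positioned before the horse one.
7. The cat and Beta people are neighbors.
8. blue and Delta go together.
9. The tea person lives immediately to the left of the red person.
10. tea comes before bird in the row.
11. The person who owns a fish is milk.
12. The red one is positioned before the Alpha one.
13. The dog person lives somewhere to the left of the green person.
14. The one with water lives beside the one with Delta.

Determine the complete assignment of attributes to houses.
Solution:

House | Team | Pet | Color | Drink
----------------------------------
  1   | Gamma | cat | yellow | tea
  2   | Beta | dog | red | coffee
  3   | Alpha | bird | green | water
  4   | Delta | fish | blue | milk
  5   | Epsilon | horse | white | juice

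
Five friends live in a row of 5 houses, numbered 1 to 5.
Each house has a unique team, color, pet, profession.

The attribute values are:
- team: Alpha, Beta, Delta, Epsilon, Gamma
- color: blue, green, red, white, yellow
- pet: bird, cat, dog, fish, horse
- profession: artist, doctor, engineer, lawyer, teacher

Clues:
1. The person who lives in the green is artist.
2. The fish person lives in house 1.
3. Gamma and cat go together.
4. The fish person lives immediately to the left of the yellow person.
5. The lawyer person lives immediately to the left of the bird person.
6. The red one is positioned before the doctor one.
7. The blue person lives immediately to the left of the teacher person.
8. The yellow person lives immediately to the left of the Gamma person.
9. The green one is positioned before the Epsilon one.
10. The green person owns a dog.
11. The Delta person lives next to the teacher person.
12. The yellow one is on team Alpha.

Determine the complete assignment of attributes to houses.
Solution:

House | Team | Color | Pet | Profession
---------------------------------------
  1   | Delta | blue | fish | lawyer
  2   | Alpha | yellow | bird | teacher
  3   | Gamma | red | cat | engineer
  4   | Beta | green | dog | artist
  5   | Epsilon | white | horse | doctor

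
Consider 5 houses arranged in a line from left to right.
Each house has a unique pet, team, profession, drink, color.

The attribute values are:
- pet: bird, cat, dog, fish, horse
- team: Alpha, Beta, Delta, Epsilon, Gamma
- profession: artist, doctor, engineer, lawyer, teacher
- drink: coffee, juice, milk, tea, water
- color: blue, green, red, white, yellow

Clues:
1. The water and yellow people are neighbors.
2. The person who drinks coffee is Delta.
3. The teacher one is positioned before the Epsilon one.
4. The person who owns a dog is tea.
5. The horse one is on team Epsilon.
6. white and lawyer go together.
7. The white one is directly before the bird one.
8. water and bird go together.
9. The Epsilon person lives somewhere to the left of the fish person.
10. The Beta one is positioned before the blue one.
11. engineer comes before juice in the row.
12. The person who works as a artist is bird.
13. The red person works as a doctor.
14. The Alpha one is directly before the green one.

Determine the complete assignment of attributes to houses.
Solution:

House | Pet | Team | Profession | Drink | Color
-----------------------------------------------
  1   | dog | Alpha | lawyer | tea | white
  2   | bird | Beta | artist | water | green
  3   | cat | Delta | teacher | coffee | yellow
  4   | horse | Epsilon | engineer | milk | blue
  5   | fish | Gamma | doctor | juice | red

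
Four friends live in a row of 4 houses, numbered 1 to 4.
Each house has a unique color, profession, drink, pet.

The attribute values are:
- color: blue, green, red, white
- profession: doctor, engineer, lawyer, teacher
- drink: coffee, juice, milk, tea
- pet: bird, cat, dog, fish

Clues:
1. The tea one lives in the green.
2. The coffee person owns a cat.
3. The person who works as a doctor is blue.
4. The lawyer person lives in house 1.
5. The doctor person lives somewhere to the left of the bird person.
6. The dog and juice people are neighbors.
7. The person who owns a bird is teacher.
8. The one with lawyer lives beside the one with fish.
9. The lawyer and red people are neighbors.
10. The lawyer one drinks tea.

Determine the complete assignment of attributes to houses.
Solution:

House | Color | Profession | Drink | Pet
----------------------------------------
  1   | green | lawyer | tea | dog
  2   | red | engineer | juice | fish
  3   | blue | doctor | coffee | cat
  4   | white | teacher | milk | bird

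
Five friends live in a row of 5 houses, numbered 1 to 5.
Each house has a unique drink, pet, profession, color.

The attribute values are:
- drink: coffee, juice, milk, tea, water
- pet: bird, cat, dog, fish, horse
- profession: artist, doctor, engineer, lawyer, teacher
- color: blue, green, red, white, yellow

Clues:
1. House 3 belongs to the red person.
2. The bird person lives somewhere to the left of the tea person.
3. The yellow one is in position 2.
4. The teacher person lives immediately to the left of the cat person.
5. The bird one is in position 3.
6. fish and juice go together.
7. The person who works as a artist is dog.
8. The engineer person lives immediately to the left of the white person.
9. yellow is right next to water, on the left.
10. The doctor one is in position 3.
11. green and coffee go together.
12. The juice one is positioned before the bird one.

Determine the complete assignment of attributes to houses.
Solution:

House | Drink | Pet | Profession | Color
----------------------------------------
  1   | juice | fish | teacher | blue
  2   | milk | cat | lawyer | yellow
  3   | water | bird | doctor | red
  4   | coffee | horse | engineer | green
  5   | tea | dog | artist | white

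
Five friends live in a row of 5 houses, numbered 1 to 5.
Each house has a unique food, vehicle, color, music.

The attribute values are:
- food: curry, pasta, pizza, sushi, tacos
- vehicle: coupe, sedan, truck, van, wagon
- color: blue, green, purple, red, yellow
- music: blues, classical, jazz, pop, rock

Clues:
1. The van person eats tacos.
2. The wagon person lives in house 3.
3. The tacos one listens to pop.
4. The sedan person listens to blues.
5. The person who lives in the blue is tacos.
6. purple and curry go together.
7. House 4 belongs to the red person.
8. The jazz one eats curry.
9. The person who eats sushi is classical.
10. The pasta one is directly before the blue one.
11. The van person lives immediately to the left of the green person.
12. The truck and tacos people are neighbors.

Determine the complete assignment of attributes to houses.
Solution:

House | Food | Vehicle | Color | Music
--------------------------------------
  1   | pasta | truck | yellow | rock
  2   | tacos | van | blue | pop
  3   | sushi | wagon | green | classical
  4   | pizza | sedan | red | blues
  5   | curry | coupe | purple | jazz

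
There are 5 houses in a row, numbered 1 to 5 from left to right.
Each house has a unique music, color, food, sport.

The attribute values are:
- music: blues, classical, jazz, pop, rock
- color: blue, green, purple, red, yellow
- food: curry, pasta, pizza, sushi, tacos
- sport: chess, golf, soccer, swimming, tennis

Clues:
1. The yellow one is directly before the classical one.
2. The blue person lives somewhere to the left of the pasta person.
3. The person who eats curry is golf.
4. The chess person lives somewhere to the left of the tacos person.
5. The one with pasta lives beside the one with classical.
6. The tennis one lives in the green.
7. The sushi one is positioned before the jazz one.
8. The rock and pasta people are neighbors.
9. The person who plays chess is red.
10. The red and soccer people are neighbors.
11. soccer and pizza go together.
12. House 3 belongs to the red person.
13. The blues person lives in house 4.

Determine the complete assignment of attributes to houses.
Solution:

House | Music | Color | Food | Sport
------------------------------------
  1   | rock | blue | curry | golf
  2   | pop | yellow | pasta | swimming
  3   | classical | red | sushi | chess
  4   | blues | purple | pizza | soccer
  5   | jazz | green | tacos | tennis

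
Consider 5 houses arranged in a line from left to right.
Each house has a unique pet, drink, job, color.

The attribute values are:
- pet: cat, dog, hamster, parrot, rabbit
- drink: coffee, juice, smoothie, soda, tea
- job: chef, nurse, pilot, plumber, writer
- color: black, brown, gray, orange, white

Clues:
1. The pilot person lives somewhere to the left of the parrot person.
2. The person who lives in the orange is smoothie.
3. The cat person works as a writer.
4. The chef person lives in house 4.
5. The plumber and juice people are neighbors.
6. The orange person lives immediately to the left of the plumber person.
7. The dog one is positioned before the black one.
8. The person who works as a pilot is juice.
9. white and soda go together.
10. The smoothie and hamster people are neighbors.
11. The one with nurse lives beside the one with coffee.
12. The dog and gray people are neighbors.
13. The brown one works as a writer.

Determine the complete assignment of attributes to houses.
Solution:

House | Pet | Drink | Job | Color
---------------------------------
  1   | dog | smoothie | nurse | orange
  2   | hamster | coffee | plumber | gray
  3   | rabbit | juice | pilot | black
  4   | parrot | soda | chef | white
  5   | cat | tea | writer | brown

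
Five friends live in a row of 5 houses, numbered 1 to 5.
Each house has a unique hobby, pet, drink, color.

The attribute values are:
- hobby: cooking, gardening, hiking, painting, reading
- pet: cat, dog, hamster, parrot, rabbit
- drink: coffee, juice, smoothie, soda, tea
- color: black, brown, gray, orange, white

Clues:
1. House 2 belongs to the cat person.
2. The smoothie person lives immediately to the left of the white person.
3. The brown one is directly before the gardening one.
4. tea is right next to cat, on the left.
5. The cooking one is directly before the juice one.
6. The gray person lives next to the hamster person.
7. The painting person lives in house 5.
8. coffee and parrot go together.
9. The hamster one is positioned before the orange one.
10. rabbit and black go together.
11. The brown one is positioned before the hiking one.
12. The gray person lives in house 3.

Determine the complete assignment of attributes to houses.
Solution:

House | Hobby | Pet | Drink | Color
-----------------------------------
  1   | cooking | rabbit | tea | black
  2   | reading | cat | juice | brown
  3   | gardening | dog | smoothie | gray
  4   | hiking | hamster | soda | white
  5   | painting | parrot | coffee | orange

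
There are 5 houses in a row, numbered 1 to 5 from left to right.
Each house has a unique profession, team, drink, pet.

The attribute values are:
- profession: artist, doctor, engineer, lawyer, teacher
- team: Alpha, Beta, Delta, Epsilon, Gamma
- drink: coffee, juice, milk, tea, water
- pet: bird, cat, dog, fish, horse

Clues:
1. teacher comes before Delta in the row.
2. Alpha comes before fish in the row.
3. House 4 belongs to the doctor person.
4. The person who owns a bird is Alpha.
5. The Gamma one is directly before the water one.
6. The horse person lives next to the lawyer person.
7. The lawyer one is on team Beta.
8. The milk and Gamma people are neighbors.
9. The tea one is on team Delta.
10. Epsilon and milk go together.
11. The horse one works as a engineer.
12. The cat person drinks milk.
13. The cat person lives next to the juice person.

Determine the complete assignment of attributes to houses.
Solution:

House | Profession | Team | Drink | Pet
---------------------------------------
  1   | teacher | Epsilon | milk | cat
  2   | engineer | Gamma | juice | horse
  3   | lawyer | Beta | water | dog
  4   | doctor | Alpha | coffee | bird
  5   | artist | Delta | tea | fish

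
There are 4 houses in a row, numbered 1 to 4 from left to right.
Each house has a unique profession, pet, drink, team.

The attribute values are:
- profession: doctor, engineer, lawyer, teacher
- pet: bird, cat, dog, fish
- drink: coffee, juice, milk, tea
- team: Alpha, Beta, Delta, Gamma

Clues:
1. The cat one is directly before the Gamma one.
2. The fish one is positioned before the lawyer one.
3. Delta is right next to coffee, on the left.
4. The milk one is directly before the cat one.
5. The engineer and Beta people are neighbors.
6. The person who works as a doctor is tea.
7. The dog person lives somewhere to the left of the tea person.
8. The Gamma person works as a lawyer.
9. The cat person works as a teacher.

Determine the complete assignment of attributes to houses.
Solution:

House | Profession | Pet | Drink | Team
---------------------------------------
  1   | engineer | fish | milk | Delta
  2   | teacher | cat | coffee | Beta
  3   | lawyer | dog | juice | Gamma
  4   | doctor | bird | tea | Alpha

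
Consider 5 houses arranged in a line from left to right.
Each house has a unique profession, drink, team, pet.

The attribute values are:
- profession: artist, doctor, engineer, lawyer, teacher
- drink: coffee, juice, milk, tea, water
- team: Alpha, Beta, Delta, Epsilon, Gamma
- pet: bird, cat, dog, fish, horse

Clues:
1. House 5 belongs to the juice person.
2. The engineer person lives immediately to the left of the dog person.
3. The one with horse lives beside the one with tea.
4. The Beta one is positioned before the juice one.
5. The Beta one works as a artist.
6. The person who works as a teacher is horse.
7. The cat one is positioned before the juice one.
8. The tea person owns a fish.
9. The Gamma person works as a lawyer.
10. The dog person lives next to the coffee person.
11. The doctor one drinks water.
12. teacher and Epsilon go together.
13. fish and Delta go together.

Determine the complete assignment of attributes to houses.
Solution:

House | Profession | Drink | Team | Pet
---------------------------------------
  1   | teacher | milk | Epsilon | horse
  2   | engineer | tea | Delta | fish
  3   | doctor | water | Alpha | dog
  4   | artist | coffee | Beta | cat
  5   | lawyer | juice | Gamma | bird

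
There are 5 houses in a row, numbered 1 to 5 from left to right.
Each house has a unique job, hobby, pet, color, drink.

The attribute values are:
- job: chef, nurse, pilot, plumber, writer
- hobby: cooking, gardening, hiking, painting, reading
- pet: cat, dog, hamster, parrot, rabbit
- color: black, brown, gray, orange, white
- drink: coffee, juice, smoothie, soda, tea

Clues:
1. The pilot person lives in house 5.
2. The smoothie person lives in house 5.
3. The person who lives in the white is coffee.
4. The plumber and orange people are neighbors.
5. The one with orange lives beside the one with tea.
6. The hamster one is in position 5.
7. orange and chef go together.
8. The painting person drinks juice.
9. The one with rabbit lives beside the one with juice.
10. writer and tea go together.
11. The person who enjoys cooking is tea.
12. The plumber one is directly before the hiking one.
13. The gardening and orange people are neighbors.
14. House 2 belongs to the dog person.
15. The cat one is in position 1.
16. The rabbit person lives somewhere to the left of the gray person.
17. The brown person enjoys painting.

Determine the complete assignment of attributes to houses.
Solution:

House | Job | Hobby | Pet | Color | Drink
-----------------------------------------
  1   | plumber | gardening | cat | white | coffee
  2   | chef | hiking | dog | orange | soda
  3   | writer | cooking | rabbit | black | tea
  4   | nurse | painting | parrot | brown | juice
  5   | pilot | reading | hamster | gray | smoothie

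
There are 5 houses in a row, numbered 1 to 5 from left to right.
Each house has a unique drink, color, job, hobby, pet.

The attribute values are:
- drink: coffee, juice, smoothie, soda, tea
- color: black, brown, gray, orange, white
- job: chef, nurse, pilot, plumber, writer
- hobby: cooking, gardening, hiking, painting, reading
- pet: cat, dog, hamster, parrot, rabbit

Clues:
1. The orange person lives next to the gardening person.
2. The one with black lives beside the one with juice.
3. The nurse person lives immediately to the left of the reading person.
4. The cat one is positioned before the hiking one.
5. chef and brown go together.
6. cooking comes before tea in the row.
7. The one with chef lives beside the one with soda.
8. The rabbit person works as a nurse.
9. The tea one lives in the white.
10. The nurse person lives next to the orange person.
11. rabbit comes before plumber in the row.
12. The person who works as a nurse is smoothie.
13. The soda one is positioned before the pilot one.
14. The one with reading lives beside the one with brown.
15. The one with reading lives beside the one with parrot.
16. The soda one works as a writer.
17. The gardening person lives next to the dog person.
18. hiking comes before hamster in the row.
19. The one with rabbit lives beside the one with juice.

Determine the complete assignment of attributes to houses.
Solution:

House | Drink | Color | Job | Hobby | Pet
-----------------------------------------
  1   | smoothie | black | nurse | cooking | rabbit
  2   | juice | orange | plumber | reading | cat
  3   | coffee | brown | chef | gardening | parrot
  4   | soda | gray | writer | hiking | dog
  5   | tea | white | pilot | painting | hamster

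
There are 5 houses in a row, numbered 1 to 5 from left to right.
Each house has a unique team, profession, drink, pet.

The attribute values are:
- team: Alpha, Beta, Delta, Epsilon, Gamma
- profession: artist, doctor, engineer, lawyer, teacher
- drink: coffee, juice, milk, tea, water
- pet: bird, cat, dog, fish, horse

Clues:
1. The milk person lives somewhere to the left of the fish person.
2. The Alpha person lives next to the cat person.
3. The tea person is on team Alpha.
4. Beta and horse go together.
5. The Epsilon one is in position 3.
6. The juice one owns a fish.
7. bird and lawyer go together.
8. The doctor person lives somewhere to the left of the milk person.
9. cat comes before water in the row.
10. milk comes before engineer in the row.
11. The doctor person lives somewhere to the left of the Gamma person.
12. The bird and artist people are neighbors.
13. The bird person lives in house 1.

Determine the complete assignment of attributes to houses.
Solution:

House | Team | Profession | Drink | Pet
---------------------------------------
  1   | Alpha | lawyer | tea | bird
  2   | Delta | artist | coffee | cat
  3   | Epsilon | doctor | water | dog
  4   | Beta | teacher | milk | horse
  5   | Gamma | engineer | juice | fish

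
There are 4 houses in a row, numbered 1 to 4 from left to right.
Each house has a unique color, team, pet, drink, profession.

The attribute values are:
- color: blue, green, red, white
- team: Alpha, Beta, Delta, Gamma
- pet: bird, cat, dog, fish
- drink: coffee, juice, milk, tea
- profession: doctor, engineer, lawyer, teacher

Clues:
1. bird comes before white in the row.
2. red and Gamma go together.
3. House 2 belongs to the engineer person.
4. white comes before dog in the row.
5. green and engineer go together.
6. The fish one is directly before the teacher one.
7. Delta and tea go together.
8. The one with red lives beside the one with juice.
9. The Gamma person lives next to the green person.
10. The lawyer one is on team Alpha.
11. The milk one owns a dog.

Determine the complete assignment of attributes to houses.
Solution:

House | Color | Team | Pet | Drink | Profession
-----------------------------------------------
  1   | red | Gamma | bird | coffee | doctor
  2   | green | Beta | fish | juice | engineer
  3   | white | Delta | cat | tea | teacher
  4   | blue | Alpha | dog | milk | lawyer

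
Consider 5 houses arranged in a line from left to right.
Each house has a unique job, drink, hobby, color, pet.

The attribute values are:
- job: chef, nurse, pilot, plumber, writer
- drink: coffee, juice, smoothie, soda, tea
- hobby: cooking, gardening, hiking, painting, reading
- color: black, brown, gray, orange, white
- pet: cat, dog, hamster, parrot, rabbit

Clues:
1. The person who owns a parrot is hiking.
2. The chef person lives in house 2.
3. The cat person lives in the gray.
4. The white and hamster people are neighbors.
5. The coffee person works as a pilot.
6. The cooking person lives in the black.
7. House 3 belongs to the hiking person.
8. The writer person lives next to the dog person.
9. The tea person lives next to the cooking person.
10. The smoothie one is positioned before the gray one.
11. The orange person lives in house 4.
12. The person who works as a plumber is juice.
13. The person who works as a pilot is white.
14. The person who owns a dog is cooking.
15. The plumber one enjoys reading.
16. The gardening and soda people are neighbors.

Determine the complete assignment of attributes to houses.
Solution:

House | Job | Drink | Hobby | Color | Pet
-----------------------------------------
  1   | writer | tea | gardening | brown | rabbit
  2   | chef | soda | cooking | black | dog
  3   | pilot | coffee | hiking | white | parrot
  4   | nurse | smoothie | painting | orange | hamster
  5   | plumber | juice | reading | gray | cat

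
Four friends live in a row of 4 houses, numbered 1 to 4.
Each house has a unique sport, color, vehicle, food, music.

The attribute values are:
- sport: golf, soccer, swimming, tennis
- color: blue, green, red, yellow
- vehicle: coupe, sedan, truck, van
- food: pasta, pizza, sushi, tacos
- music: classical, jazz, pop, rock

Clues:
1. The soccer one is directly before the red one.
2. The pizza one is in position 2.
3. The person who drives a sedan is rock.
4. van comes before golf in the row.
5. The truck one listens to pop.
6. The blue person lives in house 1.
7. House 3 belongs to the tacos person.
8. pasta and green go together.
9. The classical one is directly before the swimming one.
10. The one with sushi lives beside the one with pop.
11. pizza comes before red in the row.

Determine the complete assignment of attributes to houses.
Solution:

House | Sport | Color | Vehicle | Food | Music
----------------------------------------------
  1   | tennis | blue | van | sushi | jazz
  2   | soccer | yellow | truck | pizza | pop
  3   | golf | red | coupe | tacos | classical
  4   | swimming | green | sedan | pasta | rock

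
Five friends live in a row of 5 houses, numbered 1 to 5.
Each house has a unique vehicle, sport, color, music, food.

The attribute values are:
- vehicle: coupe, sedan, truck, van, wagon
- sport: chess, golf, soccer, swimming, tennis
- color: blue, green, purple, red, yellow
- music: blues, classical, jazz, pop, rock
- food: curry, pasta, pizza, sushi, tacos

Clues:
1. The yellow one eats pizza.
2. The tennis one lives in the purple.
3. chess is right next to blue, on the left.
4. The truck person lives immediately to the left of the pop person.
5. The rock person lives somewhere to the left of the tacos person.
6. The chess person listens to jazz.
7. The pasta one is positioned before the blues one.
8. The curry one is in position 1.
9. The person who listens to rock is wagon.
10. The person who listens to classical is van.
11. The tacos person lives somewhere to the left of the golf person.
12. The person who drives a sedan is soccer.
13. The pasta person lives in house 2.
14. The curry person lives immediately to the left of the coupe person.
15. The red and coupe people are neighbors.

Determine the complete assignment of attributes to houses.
Solution:

House | Vehicle | Sport | Color | Music | Food
----------------------------------------------
  1   | truck | chess | red | jazz | curry
  2   | coupe | swimming | blue | pop | pasta
  3   | wagon | tennis | purple | rock | sushi
  4   | sedan | soccer | green | blues | tacos
  5   | van | golf | yellow | classical | pizza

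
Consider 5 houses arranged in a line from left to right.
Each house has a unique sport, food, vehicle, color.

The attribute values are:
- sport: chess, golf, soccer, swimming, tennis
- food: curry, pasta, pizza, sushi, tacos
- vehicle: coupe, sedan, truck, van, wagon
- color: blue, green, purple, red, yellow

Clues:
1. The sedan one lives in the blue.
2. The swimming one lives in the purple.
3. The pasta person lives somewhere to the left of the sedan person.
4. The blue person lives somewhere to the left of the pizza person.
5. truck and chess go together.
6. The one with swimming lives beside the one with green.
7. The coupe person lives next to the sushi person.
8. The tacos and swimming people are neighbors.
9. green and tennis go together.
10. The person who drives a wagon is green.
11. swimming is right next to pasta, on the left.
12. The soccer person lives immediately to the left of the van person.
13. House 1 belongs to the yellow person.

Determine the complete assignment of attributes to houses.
Solution:

House | Sport | Food | Vehicle | Color
--------------------------------------
  1   | soccer | tacos | coupe | yellow
  2   | swimming | sushi | van | purple
  3   | tennis | pasta | wagon | green
  4   | golf | curry | sedan | blue
  5   | chess | pizza | truck | red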